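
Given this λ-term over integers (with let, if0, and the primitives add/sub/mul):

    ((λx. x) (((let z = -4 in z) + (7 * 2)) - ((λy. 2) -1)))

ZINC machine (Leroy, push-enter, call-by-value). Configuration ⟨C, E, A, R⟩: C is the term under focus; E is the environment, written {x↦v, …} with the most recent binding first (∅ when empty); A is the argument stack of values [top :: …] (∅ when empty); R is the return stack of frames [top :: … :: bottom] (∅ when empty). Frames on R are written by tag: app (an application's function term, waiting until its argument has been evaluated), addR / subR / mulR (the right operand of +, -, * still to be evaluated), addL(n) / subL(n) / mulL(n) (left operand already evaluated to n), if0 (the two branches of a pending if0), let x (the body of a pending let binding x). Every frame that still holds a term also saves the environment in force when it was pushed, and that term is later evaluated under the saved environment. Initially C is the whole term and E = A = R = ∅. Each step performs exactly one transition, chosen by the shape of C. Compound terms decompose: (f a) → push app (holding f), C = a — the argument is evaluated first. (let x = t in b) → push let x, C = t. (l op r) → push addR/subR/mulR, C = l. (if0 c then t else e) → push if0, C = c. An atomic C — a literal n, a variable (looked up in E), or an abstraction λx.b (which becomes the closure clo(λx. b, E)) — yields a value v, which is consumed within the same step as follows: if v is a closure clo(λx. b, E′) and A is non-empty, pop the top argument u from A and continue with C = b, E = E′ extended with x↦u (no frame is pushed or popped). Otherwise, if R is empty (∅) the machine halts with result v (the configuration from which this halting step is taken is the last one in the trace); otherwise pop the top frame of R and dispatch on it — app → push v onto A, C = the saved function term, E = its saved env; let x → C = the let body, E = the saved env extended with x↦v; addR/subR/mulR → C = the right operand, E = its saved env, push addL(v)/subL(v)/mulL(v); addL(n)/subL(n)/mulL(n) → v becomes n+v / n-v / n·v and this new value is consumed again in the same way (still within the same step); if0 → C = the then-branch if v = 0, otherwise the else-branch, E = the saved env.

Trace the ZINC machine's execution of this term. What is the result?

Answer: 8

Execution trace:
step 0: <C=((λx. x) (((let z = -4 in z) + (7 * 2)) - ((λy. 2) -1))), E=∅, A=∅, R=∅>
step 1: <C=(((let z = -4 in z) + (7 * 2)) - ((λy. 2) -1)), E=∅, A=∅, R=[app]>
step 2: <C=((let z = -4 in z) + (7 * 2)), E=∅, A=∅, R=[subR :: app]>
step 3: <C=(let z = -4 in z), E=∅, A=∅, R=[addR :: subR :: app]>
step 4: <C=-4, E=∅, A=∅, R=[let z :: addR :: subR :: app]>
step 5: <C=z, E={z↦-4}, A=∅, R=[addR :: subR :: app]>
step 6: <C=(7 * 2), E=∅, A=∅, R=[addL(-4) :: subR :: app]>
step 7: <C=7, E=∅, A=∅, R=[mulR :: addL(-4) :: subR :: app]>
step 8: <C=2, E=∅, A=∅, R=[mulL(7) :: addL(-4) :: subR :: app]>
step 9: <C=((λy. 2) -1), E=∅, A=∅, R=[subL(10) :: app]>
step 10: <C=-1, E=∅, A=∅, R=[app :: subL(10) :: app]>
step 11: <C=(λy. 2), E=∅, A=[-1], R=[subL(10) :: app]>
step 12: <C=2, E={y↦-1}, A=∅, R=[subL(10) :: app]>
step 13: <C=(λx. x), E=∅, A=[8], R=∅>
step 14: <C=x, E={x↦8}, A=∅, R=∅>
→ final value 8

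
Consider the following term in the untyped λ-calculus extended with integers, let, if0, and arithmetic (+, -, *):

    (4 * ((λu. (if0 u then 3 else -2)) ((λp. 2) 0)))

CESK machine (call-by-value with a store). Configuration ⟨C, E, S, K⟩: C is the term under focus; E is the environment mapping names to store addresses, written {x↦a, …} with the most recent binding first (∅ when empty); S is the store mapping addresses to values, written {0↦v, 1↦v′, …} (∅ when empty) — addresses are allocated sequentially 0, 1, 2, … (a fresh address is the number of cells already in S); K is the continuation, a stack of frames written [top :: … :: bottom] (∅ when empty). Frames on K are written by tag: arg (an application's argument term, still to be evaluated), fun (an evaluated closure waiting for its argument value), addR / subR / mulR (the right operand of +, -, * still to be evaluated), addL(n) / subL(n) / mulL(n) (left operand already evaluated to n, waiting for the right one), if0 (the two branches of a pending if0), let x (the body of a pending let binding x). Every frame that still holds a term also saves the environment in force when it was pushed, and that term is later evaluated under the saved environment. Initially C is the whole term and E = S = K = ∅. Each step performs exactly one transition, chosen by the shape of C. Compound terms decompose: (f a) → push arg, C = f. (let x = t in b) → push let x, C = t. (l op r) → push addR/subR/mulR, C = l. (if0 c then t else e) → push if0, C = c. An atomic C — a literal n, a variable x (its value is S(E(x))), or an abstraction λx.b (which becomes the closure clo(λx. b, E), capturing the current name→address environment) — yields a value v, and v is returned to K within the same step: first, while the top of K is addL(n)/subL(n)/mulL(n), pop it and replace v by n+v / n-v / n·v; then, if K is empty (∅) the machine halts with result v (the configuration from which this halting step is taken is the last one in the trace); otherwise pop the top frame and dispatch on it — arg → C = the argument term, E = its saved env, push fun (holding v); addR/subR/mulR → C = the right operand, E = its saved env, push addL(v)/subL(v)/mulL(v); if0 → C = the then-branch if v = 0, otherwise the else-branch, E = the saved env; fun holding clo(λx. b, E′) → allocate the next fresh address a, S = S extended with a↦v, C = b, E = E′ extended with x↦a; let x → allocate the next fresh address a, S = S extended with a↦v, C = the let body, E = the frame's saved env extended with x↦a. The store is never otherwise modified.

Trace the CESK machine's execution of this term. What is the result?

[0] <C=(4 * ((λu. (if0 u then 3 else -2)) ((λp. 2) 0))), E=∅, S=∅, K=∅>
[1] <C=4, E=∅, S=∅, K=[mulR]>
[2] <C=((λu. (if0 u then 3 else -2)) ((λp. 2) 0)), E=∅, S=∅, K=[mulL(4)]>
[3] <C=(λu. (if0 u then 3 else -2)), E=∅, S=∅, K=[arg :: mulL(4)]>
[4] <C=((λp. 2) 0), E=∅, S=∅, K=[fun :: mulL(4)]>
[5] <C=(λp. 2), E=∅, S=∅, K=[arg :: fun :: mulL(4)]>
[6] <C=0, E=∅, S=∅, K=[fun :: fun :: mulL(4)]>
[7] <C=2, E={p↦0}, S={0↦0}, K=[fun :: mulL(4)]>
[8] <C=(if0 u then 3 else -2), E={u↦1}, S={0↦0, 1↦2}, K=[mulL(4)]>
[9] <C=u, E={u↦1}, S={0↦0, 1↦2}, K=[if0 :: mulL(4)]>
[10] <C=-2, E={u↦1}, S={0↦0, 1↦2}, K=[mulL(4)]>
→ final value -8

Answer: -8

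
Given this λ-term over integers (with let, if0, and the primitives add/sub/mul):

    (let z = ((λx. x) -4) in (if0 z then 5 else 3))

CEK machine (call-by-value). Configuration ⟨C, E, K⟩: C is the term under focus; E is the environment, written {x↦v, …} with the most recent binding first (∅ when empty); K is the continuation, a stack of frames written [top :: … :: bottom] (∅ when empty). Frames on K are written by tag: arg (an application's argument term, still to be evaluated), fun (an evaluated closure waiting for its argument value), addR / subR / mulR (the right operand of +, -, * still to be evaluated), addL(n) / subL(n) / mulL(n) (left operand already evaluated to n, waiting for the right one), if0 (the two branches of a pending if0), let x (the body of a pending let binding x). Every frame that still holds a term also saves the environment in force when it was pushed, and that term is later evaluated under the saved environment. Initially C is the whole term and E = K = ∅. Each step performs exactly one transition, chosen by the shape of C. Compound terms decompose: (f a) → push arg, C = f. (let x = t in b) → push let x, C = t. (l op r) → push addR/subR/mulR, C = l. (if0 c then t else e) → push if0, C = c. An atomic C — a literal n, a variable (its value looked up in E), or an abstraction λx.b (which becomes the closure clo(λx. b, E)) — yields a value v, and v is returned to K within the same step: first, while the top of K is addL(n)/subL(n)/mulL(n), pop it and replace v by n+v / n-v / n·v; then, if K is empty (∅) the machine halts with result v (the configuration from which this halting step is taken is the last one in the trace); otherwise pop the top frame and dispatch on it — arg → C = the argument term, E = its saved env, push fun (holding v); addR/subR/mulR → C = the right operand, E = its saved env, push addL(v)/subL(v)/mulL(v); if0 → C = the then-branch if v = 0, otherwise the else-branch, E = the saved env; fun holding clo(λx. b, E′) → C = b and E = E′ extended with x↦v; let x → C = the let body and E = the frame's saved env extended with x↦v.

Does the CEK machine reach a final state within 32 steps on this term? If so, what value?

step 0: [C=(let z = ((λx. x) -4) in (if0 z then 5 else 3)) | E=∅ | K=∅]
step 1: [C=((λx. x) -4) | E=∅ | K=[let z]]
step 2: [C=(λx. x) | E=∅ | K=[arg :: let z]]
step 3: [C=-4 | E=∅ | K=[fun :: let z]]
step 4: [C=x | E={x↦-4} | K=[let z]]
step 5: [C=(if0 z then 5 else 3) | E={z↦-4} | K=∅]
step 6: [C=z | E={z↦-4} | K=[if0]]
step 7: [C=3 | E={z↦-4} | K=∅]
→ final value 3

Answer: 3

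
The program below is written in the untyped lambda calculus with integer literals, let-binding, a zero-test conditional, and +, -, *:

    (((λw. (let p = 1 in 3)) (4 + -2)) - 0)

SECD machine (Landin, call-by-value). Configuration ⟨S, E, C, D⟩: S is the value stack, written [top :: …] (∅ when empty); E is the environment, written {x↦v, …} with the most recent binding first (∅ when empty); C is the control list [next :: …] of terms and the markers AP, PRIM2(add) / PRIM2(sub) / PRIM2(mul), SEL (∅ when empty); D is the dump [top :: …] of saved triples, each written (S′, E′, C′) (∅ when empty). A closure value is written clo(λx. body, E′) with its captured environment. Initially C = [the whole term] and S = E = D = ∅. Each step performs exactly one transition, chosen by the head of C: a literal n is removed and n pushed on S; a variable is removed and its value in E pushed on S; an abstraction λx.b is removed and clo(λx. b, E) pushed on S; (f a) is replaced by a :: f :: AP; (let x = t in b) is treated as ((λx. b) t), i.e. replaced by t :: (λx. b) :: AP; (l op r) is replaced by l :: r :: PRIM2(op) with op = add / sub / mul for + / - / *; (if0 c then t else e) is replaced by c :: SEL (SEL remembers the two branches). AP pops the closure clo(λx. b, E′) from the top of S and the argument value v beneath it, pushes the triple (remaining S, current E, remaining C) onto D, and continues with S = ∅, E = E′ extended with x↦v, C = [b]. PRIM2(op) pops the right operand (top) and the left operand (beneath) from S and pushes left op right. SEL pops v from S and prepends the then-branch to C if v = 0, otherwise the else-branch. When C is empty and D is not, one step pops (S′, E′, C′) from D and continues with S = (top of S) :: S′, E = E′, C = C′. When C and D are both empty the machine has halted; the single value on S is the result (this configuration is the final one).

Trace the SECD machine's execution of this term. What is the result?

Answer: 3

Derivation:
step 0: ⟨S=∅; E=∅; C=[(((λw. (let p = 1 in 3)) (4 + -2)) - 0)]; D=∅⟩
step 1: ⟨S=∅; E=∅; C=[((λw. (let p = 1 in 3)) (4 + -2)) :: 0 :: PRIM2(sub)]; D=∅⟩
step 2: ⟨S=∅; E=∅; C=[(4 + -2) :: (λw. (let p = 1 in 3)) :: AP :: 0 :: PRIM2(sub)]; D=∅⟩
step 3: ⟨S=∅; E=∅; C=[4 :: -2 :: PRIM2(add) :: (λw. (let p = 1 in 3)) :: AP :: 0 :: PRIM2(sub)]; D=∅⟩
step 4: ⟨S=[4]; E=∅; C=[-2 :: PRIM2(add) :: (λw. (let p = 1 in 3)) :: AP :: 0 :: PRIM2(sub)]; D=∅⟩
step 5: ⟨S=[-2 :: 4]; E=∅; C=[PRIM2(add) :: (λw. (let p = 1 in 3)) :: AP :: 0 :: PRIM2(sub)]; D=∅⟩
step 6: ⟨S=[2]; E=∅; C=[(λw. (let p = 1 in 3)) :: AP :: 0 :: PRIM2(sub)]; D=∅⟩
step 7: ⟨S=[clo(λw. (let p = 1 in 3), ∅) :: 2]; E=∅; C=[AP :: 0 :: PRIM2(sub)]; D=∅⟩
step 8: ⟨S=∅; E={w↦2}; C=[(let p = 1 in 3)]; D=[(∅, ∅, [0 :: PRIM2(sub)])]⟩
step 9: ⟨S=∅; E={w↦2}; C=[1 :: (λp. 3) :: AP]; D=[(∅, ∅, [0 :: PRIM2(sub)])]⟩
step 10: ⟨S=[1]; E={w↦2}; C=[(λp. 3) :: AP]; D=[(∅, ∅, [0 :: PRIM2(sub)])]⟩
step 11: ⟨S=[clo(λp. 3, {w↦2}) :: 1]; E={w↦2}; C=[AP]; D=[(∅, ∅, [0 :: PRIM2(sub)])]⟩
step 12: ⟨S=∅; E={p↦1, w↦2}; C=[3]; D=[(∅, {w↦2}, ∅) :: (∅, ∅, [0 :: PRIM2(sub)])]⟩
step 13: ⟨S=[3]; E={p↦1, w↦2}; C=∅; D=[(∅, {w↦2}, ∅) :: (∅, ∅, [0 :: PRIM2(sub)])]⟩
step 14: ⟨S=[3]; E={w↦2}; C=∅; D=[(∅, ∅, [0 :: PRIM2(sub)])]⟩
step 15: ⟨S=[3]; E=∅; C=[0 :: PRIM2(sub)]; D=∅⟩
step 16: ⟨S=[0 :: 3]; E=∅; C=[PRIM2(sub)]; D=∅⟩
step 17: ⟨S=[3]; E=∅; C=∅; D=∅⟩
→ final value 3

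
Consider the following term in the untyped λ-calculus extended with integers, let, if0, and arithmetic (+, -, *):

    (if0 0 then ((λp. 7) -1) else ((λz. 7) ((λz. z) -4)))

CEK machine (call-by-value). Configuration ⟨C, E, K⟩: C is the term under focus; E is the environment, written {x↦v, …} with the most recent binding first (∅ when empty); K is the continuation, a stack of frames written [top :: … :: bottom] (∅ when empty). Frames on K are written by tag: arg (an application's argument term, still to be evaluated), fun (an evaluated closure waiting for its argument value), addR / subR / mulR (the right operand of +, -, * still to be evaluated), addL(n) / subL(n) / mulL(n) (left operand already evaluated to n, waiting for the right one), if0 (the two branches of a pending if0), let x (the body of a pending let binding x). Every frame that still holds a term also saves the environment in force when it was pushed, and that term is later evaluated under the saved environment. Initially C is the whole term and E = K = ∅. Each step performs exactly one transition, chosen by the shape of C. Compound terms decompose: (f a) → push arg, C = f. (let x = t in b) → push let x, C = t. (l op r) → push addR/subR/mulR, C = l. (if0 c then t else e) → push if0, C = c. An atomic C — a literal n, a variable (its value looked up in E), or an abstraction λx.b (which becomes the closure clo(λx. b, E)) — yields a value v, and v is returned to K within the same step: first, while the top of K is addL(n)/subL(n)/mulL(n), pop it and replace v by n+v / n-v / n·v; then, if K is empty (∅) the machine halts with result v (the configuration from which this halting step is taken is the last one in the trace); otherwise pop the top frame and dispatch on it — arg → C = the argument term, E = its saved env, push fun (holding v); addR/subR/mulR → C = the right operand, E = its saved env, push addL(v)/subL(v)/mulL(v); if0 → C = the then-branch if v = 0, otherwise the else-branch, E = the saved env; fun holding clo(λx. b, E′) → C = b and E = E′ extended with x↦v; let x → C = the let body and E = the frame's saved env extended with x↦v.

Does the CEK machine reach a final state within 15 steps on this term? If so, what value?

0. [C=(if0 0 then ((λp. 7) -1) else ((λz. 7) ((λz. z) -4))) | E=∅ | K=∅]
1. [C=0 | E=∅ | K=[if0]]
2. [C=((λp. 7) -1) | E=∅ | K=∅]
3. [C=(λp. 7) | E=∅ | K=[arg]]
4. [C=-1 | E=∅ | K=[fun]]
5. [C=7 | E={p↦-1} | K=∅]
→ final value 7

Answer: 7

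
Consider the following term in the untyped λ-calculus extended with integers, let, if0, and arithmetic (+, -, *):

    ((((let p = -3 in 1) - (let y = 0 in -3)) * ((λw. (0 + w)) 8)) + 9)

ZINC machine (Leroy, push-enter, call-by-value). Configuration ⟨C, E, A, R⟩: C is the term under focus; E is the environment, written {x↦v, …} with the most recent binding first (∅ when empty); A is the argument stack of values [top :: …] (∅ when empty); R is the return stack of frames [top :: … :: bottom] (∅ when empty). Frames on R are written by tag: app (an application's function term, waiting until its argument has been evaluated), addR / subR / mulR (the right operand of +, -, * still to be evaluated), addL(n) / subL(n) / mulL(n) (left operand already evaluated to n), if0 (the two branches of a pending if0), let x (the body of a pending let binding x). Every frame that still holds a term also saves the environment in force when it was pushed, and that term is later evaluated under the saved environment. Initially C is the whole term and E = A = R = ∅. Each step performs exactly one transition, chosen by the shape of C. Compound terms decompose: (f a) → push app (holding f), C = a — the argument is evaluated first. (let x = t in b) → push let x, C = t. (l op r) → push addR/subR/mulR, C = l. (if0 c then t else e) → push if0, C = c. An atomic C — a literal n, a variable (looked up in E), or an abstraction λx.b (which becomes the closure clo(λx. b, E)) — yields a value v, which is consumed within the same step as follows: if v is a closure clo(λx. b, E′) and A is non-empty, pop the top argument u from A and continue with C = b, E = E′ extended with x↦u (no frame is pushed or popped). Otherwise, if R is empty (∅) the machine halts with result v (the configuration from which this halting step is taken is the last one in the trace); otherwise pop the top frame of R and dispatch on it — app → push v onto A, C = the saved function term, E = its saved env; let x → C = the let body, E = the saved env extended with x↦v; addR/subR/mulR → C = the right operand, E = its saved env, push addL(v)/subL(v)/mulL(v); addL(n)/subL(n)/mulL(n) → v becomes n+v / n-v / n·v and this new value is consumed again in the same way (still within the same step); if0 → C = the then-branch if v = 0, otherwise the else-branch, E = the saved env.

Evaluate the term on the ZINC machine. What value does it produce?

Answer: 41

Derivation:
t=0: ⟨C=((((let p = -3 in 1) - (let y = 0 in -3)) * ((λw. (0 + w)) 8)) + 9); E=∅; A=∅; R=∅⟩
t=1: ⟨C=(((let p = -3 in 1) - (let y = 0 in -3)) * ((λw. (0 + w)) 8)); E=∅; A=∅; R=[addR]⟩
t=2: ⟨C=((let p = -3 in 1) - (let y = 0 in -3)); E=∅; A=∅; R=[mulR :: addR]⟩
t=3: ⟨C=(let p = -3 in 1); E=∅; A=∅; R=[subR :: mulR :: addR]⟩
t=4: ⟨C=-3; E=∅; A=∅; R=[let p :: subR :: mulR :: addR]⟩
t=5: ⟨C=1; E={p↦-3}; A=∅; R=[subR :: mulR :: addR]⟩
t=6: ⟨C=(let y = 0 in -3); E=∅; A=∅; R=[subL(1) :: mulR :: addR]⟩
t=7: ⟨C=0; E=∅; A=∅; R=[let y :: subL(1) :: mulR :: addR]⟩
t=8: ⟨C=-3; E={y↦0}; A=∅; R=[subL(1) :: mulR :: addR]⟩
t=9: ⟨C=((λw. (0 + w)) 8); E=∅; A=∅; R=[mulL(4) :: addR]⟩
t=10: ⟨C=8; E=∅; A=∅; R=[app :: mulL(4) :: addR]⟩
t=11: ⟨C=(λw. (0 + w)); E=∅; A=[8]; R=[mulL(4) :: addR]⟩
t=12: ⟨C=(0 + w); E={w↦8}; A=∅; R=[mulL(4) :: addR]⟩
t=13: ⟨C=0; E={w↦8}; A=∅; R=[addR :: mulL(4) :: addR]⟩
t=14: ⟨C=w; E={w↦8}; A=∅; R=[addL(0) :: mulL(4) :: addR]⟩
t=15: ⟨C=9; E=∅; A=∅; R=[addL(32)]⟩
→ final value 41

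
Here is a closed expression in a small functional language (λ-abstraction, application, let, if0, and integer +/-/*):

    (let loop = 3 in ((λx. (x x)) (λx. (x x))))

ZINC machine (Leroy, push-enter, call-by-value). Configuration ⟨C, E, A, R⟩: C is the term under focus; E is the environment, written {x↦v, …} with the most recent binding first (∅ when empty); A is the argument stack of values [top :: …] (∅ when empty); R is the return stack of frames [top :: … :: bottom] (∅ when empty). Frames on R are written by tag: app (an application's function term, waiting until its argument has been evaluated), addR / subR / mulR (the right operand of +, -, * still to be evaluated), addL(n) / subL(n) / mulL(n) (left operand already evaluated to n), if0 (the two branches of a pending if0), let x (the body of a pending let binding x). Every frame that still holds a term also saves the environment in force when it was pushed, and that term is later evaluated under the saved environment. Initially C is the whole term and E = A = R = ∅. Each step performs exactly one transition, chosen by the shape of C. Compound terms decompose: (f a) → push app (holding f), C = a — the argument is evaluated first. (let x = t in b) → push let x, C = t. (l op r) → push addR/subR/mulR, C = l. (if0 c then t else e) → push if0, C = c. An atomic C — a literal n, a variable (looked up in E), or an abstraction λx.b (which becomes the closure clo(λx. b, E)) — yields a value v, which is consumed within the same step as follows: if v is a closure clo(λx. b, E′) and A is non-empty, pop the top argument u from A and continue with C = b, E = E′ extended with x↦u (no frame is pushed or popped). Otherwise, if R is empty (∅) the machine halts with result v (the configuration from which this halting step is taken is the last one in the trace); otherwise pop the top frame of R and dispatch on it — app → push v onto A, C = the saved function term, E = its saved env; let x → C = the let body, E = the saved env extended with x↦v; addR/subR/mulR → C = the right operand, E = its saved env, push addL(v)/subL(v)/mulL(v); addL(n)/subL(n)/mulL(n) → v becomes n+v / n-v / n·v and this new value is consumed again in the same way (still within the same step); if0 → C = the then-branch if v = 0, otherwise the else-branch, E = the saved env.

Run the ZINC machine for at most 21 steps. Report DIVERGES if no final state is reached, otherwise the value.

[0] <C=(let loop = 3 in ((λx. (x x)) (λx. (x x)))), E=∅, A=∅, R=∅>
[1] <C=3, E=∅, A=∅, R=[let loop]>
[2] <C=((λx. (x x)) (λx. (x x))), E={loop↦3}, A=∅, R=∅>
[3] <C=(λx. (x x)), E={loop↦3}, A=∅, R=[app]>
[4] <C=(λx. (x x)), E={loop↦3}, A=[clo(λx. (x x), {loop↦3})], R=∅>
[5] <C=(x x), E={x↦clo(λx. (x x), {loop↦3}), loop↦3}, A=∅, R=∅>
[6] <C=x, E={x↦clo(λx. (x x), {loop↦3}), loop↦3}, A=∅, R=[app]>
[7] <C=x, E={x↦clo(λx. (x x), {loop↦3}), loop↦3}, A=[clo(λx. (x x), {loop↦3})], R=∅>
… configuration repeats with period 3 (steps 5–7 recur indefinitely) …

Answer: DIVERGES (no final state within 21 steps)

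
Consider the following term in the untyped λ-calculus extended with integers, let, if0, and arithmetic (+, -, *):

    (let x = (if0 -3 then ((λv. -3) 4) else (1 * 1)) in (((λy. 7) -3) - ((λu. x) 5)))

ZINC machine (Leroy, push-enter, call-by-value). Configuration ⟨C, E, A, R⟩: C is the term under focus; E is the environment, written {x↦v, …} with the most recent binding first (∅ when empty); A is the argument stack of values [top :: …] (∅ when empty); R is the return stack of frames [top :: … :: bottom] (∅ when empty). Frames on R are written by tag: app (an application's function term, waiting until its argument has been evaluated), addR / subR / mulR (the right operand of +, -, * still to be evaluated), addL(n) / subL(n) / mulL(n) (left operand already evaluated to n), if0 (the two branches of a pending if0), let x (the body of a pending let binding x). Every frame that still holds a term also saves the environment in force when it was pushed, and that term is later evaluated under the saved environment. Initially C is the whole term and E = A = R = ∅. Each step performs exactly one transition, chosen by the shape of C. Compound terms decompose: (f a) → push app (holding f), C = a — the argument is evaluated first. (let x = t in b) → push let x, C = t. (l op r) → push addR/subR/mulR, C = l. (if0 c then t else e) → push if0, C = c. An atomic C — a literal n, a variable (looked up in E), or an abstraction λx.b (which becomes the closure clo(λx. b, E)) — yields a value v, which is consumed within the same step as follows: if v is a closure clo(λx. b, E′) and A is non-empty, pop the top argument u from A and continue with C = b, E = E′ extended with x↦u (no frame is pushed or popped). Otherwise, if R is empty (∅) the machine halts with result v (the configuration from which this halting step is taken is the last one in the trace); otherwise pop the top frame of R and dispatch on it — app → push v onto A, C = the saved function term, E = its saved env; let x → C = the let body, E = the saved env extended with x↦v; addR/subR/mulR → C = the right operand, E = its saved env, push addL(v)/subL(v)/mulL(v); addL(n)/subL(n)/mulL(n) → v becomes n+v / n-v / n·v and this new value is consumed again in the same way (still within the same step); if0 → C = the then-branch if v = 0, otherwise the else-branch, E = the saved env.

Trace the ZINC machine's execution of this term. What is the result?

0. [C=(let x = (if0 -3 then ((λv. -3) 4) else (1 * 1)) in (((λy. 7) -3) - ((λu. x) 5))) | E=∅ | A=∅ | R=∅]
1. [C=(if0 -3 then ((λv. -3) 4) else (1 * 1)) | E=∅ | A=∅ | R=[let x]]
2. [C=-3 | E=∅ | A=∅ | R=[if0 :: let x]]
3. [C=(1 * 1) | E=∅ | A=∅ | R=[let x]]
4. [C=1 | E=∅ | A=∅ | R=[mulR :: let x]]
5. [C=1 | E=∅ | A=∅ | R=[mulL(1) :: let x]]
6. [C=(((λy. 7) -3) - ((λu. x) 5)) | E={x↦1} | A=∅ | R=∅]
7. [C=((λy. 7) -3) | E={x↦1} | A=∅ | R=[subR]]
8. [C=-3 | E={x↦1} | A=∅ | R=[app :: subR]]
9. [C=(λy. 7) | E={x↦1} | A=[-3] | R=[subR]]
10. [C=7 | E={y↦-3, x↦1} | A=∅ | R=[subR]]
11. [C=((λu. x) 5) | E={x↦1} | A=∅ | R=[subL(7)]]
12. [C=5 | E={x↦1} | A=∅ | R=[app :: subL(7)]]
13. [C=(λu. x) | E={x↦1} | A=[5] | R=[subL(7)]]
14. [C=x | E={u↦5, x↦1} | A=∅ | R=[subL(7)]]
→ final value 6

Answer: 6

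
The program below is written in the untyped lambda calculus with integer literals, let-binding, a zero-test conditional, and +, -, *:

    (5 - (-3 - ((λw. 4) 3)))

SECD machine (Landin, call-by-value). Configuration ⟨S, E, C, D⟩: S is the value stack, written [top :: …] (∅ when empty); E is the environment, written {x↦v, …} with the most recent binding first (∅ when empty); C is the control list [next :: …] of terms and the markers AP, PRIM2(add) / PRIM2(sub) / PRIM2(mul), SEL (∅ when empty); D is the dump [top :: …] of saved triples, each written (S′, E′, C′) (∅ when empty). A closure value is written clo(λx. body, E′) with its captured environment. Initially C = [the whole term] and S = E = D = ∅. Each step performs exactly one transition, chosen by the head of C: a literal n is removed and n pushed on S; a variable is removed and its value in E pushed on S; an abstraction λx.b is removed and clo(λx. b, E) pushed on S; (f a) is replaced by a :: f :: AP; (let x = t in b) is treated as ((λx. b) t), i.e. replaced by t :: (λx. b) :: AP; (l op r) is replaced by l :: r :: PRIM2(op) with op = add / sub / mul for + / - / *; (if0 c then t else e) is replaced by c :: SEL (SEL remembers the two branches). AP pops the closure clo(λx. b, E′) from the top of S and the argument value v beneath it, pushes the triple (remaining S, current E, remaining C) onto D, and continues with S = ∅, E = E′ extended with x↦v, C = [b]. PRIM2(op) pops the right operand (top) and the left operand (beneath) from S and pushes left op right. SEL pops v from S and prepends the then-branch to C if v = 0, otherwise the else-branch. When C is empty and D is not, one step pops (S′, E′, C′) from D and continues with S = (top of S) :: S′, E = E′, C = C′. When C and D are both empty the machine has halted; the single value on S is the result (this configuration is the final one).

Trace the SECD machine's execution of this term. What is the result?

Answer: 12

Derivation:
t=0: <S=∅, E=∅, C=[(5 - (-3 - ((λw. 4) 3)))], D=∅>
t=1: <S=∅, E=∅, C=[5 :: (-3 - ((λw. 4) 3)) :: PRIM2(sub)], D=∅>
t=2: <S=[5], E=∅, C=[(-3 - ((λw. 4) 3)) :: PRIM2(sub)], D=∅>
t=3: <S=[5], E=∅, C=[-3 :: ((λw. 4) 3) :: PRIM2(sub) :: PRIM2(sub)], D=∅>
t=4: <S=[-3 :: 5], E=∅, C=[((λw. 4) 3) :: PRIM2(sub) :: PRIM2(sub)], D=∅>
t=5: <S=[-3 :: 5], E=∅, C=[3 :: (λw. 4) :: AP :: PRIM2(sub) :: PRIM2(sub)], D=∅>
t=6: <S=[3 :: -3 :: 5], E=∅, C=[(λw. 4) :: AP :: PRIM2(sub) :: PRIM2(sub)], D=∅>
t=7: <S=[clo(λw. 4, ∅) :: 3 :: -3 :: 5], E=∅, C=[AP :: PRIM2(sub) :: PRIM2(sub)], D=∅>
t=8: <S=∅, E={w↦3}, C=[4], D=[([-3 :: 5], ∅, [PRIM2(sub) :: PRIM2(sub)])]>
t=9: <S=[4], E={w↦3}, C=∅, D=[([-3 :: 5], ∅, [PRIM2(sub) :: PRIM2(sub)])]>
t=10: <S=[4 :: -3 :: 5], E=∅, C=[PRIM2(sub) :: PRIM2(sub)], D=∅>
t=11: <S=[-7 :: 5], E=∅, C=[PRIM2(sub)], D=∅>
t=12: <S=[12], E=∅, C=∅, D=∅>
→ final value 12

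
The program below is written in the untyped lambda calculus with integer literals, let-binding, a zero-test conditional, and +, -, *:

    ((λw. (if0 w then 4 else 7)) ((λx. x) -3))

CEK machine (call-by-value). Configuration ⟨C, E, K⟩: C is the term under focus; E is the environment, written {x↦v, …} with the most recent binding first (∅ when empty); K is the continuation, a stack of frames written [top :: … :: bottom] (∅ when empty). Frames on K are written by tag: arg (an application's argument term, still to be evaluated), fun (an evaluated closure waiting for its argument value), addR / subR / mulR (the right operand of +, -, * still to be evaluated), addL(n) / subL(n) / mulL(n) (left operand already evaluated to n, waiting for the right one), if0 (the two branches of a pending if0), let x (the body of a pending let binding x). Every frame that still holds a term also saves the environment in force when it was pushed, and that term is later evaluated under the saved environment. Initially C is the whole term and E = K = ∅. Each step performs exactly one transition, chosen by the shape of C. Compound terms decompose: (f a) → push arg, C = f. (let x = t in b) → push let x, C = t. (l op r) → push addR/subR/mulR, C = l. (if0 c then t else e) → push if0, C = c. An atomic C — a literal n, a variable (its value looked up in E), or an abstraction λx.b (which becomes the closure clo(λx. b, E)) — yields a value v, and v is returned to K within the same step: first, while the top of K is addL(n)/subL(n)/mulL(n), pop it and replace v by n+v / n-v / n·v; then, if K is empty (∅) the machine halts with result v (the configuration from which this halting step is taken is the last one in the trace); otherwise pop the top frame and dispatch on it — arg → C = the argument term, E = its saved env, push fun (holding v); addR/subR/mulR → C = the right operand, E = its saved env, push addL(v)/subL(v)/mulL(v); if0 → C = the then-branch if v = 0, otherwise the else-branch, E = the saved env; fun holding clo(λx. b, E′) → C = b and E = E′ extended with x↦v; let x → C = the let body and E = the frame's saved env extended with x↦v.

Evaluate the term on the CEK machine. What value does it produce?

Answer: 7

Machine steps:
[0] <C=((λw. (if0 w then 4 else 7)) ((λx. x) -3)), E=∅, K=∅>
[1] <C=(λw. (if0 w then 4 else 7)), E=∅, K=[arg]>
[2] <C=((λx. x) -3), E=∅, K=[fun]>
[3] <C=(λx. x), E=∅, K=[arg :: fun]>
[4] <C=-3, E=∅, K=[fun :: fun]>
[5] <C=x, E={x↦-3}, K=[fun]>
[6] <C=(if0 w then 4 else 7), E={w↦-3}, K=∅>
[7] <C=w, E={w↦-3}, K=[if0]>
[8] <C=7, E={w↦-3}, K=∅>
→ final value 7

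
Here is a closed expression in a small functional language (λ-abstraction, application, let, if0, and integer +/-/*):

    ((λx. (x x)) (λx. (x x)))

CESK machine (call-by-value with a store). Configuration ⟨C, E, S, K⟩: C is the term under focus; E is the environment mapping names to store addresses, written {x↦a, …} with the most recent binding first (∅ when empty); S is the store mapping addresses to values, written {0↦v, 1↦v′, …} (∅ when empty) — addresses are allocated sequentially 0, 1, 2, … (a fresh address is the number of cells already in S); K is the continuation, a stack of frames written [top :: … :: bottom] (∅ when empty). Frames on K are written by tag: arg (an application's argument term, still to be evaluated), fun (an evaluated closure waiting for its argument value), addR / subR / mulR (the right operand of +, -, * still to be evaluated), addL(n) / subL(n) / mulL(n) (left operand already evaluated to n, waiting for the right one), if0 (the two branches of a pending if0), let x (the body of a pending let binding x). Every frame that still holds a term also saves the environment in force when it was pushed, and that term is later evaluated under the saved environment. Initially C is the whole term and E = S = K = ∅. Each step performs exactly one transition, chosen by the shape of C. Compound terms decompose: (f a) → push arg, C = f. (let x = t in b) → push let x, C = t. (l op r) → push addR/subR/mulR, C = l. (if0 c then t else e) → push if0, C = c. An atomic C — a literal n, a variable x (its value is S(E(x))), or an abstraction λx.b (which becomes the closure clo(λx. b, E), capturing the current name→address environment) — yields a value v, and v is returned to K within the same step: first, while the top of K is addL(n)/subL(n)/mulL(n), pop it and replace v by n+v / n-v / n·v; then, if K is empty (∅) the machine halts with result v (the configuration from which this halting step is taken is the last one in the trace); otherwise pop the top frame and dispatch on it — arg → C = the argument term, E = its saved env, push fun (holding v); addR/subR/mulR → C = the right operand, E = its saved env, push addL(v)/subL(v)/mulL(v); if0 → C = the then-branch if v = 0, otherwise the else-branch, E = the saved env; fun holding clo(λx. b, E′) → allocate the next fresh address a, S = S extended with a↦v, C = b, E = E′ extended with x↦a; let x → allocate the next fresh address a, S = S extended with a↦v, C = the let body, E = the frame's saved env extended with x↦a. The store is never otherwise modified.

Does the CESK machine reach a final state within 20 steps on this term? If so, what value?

step 0: ⟨C=((λx. (x x)) (λx. (x x))); E=∅; S=∅; K=∅⟩
step 1: ⟨C=(λx. (x x)); E=∅; S=∅; K=[arg]⟩
step 2: ⟨C=(λx. (x x)); E=∅; S=∅; K=[fun]⟩
step 3: ⟨C=(x x); E={x↦0}; S={0↦clo(λx. (x x), ∅)}; K=∅⟩
step 4: ⟨C=x; E={x↦0}; S={0↦clo(λx. (x x), ∅)}; K=[arg]⟩
step 5: ⟨C=x; E={x↦0}; S={0↦clo(λx. (x x), ∅)}; K=[fun]⟩
step 6: ⟨C=(x x); E={x↦1}; S={0↦clo(λx. (x x), ∅), 1↦clo(λx. (x x), ∅)}; K=∅⟩
step 7: ⟨C=x; E={x↦1}; S={0↦clo(λx. (x x), ∅), 1↦clo(λx. (x x), ∅)}; K=[arg]⟩
step 8: ⟨C=x; E={x↦1}; S={0↦clo(λx. (x x), ∅), 1↦clo(λx. (x x), ∅)}; K=[fun]⟩
step 9: ⟨C=(x x); E={x↦2}; S={0↦clo(λx. (x x), ∅), 1↦clo(λx. (x x), ∅), 2↦clo(λx. (x x), ∅)}; K=∅⟩
step 10: ⟨C=x; E={x↦2}; S={0↦clo(λx. (x x), ∅), 1↦clo(λx. (x x), ∅), 2↦clo(λx. (x x), ∅)}; K=[arg]⟩
step 11: ⟨C=x; E={x↦2}; S={0↦clo(λx. (x x), ∅), 1↦clo(λx. (x x), ∅), 2↦clo(λx. (x x), ∅)}; K=[fun]⟩
step 12: ⟨C=(x x); E={x↦3}; S={0↦clo(λx. (x x), ∅), 1↦clo(λx. (x x), ∅), 2↦clo(λx. (x x), ∅), 3↦clo(λx. (x x), ∅)}; K=∅⟩
step 13: ⟨C=x; E={x↦3}; S={0↦clo(λx. (x x), ∅), 1↦clo(λx. (x x), ∅), 2↦clo(λx. (x x), ∅), 3↦clo(λx. (x x), ∅)}; K=[arg]⟩
step 14: ⟨C=x; E={x↦3}; S={0↦clo(λx. (x x), ∅), 1↦clo(λx. (x x), ∅), 2↦clo(λx. (x x), ∅), 3↦clo(λx. (x x), ∅)}; K=[fun]⟩
step 15: ⟨C=(x x); E={x↦4}; S={0↦clo(λx. (x x), ∅), 1↦clo(λx. (x x), ∅), 2↦clo(λx. (x x), ∅), 3↦clo(λx. (x x), ∅), 4↦clo(λx. (x x), ∅)}; K=∅⟩
step 16: ⟨C=x; E={x↦4}; S={0↦clo(λx. (x x), ∅), 1↦clo(λx. (x x), ∅), 2↦clo(λx. (x x), ∅), 3↦clo(λx. (x x), ∅), 4↦clo(λx. (x x), ∅)}; K=[arg]⟩
step 17: ⟨C=x; E={x↦4}; S={0↦clo(λx. (x x), ∅), 1↦clo(λx. (x x), ∅), 2↦clo(λx. (x x), ∅), 3↦clo(λx. (x x), ∅), 4↦clo(λx. (x x), ∅)}; K=[fun]⟩
step 18: ⟨C=(x x); E={x↦5}; S={0↦clo(λx. (x x), ∅), 1↦clo(λx. (x x), ∅), 2↦clo(λx. (x x), ∅), 3↦clo(λx. (x x), ∅), 4↦clo(λx. (x x), ∅), 5↦clo(λx. (x x), ∅)}; K=∅⟩
step 19: ⟨C=x; E={x↦5}; S={0↦clo(λx. (x x), ∅), 1↦clo(λx. (x x), ∅), 2↦clo(λx. (x x), ∅), 3↦clo(λx. (x x), ∅), 4↦clo(λx. (x x), ∅), 5↦clo(λx. (x x), ∅)}; K=[arg]⟩
step 20: ⟨C=x; E={x↦5}; S={0↦clo(λx. (x x), ∅), 1↦clo(λx. (x x), ∅), 2↦clo(λx. (x x), ∅), 3↦clo(λx. (x x), ∅), 4↦clo(λx. (x x), ∅), 5↦clo(λx. (x x), ∅)}; K=[fun]⟩
→ 20 transitions taken and the configuration is still not final: no result within 20 steps

Answer: DIVERGES (no final state within 20 steps)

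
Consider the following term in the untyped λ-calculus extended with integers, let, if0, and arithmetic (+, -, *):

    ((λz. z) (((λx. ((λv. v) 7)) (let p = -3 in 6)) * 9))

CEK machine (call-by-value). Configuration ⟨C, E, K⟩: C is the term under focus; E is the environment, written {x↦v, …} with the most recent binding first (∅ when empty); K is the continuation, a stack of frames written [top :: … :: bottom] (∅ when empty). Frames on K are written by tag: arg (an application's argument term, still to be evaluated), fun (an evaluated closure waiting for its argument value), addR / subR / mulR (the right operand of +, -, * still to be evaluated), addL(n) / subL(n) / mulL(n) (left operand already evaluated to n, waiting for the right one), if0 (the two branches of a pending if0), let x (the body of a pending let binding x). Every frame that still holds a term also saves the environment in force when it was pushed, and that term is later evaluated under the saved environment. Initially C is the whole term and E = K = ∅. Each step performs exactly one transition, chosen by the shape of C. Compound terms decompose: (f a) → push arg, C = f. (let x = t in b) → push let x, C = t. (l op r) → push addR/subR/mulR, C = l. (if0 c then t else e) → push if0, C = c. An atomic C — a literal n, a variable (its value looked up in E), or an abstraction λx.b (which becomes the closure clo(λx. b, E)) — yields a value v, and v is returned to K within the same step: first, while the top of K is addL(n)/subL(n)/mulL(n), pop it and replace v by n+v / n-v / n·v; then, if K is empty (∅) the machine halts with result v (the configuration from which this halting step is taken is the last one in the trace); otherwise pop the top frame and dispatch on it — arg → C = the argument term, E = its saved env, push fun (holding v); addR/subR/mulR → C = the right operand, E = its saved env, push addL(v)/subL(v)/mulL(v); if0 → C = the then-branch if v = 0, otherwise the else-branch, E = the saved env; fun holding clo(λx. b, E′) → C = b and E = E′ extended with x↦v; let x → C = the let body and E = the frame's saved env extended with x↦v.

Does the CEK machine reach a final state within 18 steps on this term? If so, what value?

0. ⟨C=((λz. z) (((λx. ((λv. v) 7)) (let p = -3 in 6)) * 9)); E=∅; K=∅⟩
1. ⟨C=(λz. z); E=∅; K=[arg]⟩
2. ⟨C=(((λx. ((λv. v) 7)) (let p = -3 in 6)) * 9); E=∅; K=[fun]⟩
3. ⟨C=((λx. ((λv. v) 7)) (let p = -3 in 6)); E=∅; K=[mulR :: fun]⟩
4. ⟨C=(λx. ((λv. v) 7)); E=∅; K=[arg :: mulR :: fun]⟩
5. ⟨C=(let p = -3 in 6); E=∅; K=[fun :: mulR :: fun]⟩
6. ⟨C=-3; E=∅; K=[let p :: fun :: mulR :: fun]⟩
7. ⟨C=6; E={p↦-3}; K=[fun :: mulR :: fun]⟩
8. ⟨C=((λv. v) 7); E={x↦6}; K=[mulR :: fun]⟩
9. ⟨C=(λv. v); E={x↦6}; K=[arg :: mulR :: fun]⟩
10. ⟨C=7; E={x↦6}; K=[fun :: mulR :: fun]⟩
11. ⟨C=v; E={v↦7, x↦6}; K=[mulR :: fun]⟩
12. ⟨C=9; E=∅; K=[mulL(7) :: fun]⟩
13. ⟨C=z; E={z↦63}; K=∅⟩
→ final value 63

Answer: 63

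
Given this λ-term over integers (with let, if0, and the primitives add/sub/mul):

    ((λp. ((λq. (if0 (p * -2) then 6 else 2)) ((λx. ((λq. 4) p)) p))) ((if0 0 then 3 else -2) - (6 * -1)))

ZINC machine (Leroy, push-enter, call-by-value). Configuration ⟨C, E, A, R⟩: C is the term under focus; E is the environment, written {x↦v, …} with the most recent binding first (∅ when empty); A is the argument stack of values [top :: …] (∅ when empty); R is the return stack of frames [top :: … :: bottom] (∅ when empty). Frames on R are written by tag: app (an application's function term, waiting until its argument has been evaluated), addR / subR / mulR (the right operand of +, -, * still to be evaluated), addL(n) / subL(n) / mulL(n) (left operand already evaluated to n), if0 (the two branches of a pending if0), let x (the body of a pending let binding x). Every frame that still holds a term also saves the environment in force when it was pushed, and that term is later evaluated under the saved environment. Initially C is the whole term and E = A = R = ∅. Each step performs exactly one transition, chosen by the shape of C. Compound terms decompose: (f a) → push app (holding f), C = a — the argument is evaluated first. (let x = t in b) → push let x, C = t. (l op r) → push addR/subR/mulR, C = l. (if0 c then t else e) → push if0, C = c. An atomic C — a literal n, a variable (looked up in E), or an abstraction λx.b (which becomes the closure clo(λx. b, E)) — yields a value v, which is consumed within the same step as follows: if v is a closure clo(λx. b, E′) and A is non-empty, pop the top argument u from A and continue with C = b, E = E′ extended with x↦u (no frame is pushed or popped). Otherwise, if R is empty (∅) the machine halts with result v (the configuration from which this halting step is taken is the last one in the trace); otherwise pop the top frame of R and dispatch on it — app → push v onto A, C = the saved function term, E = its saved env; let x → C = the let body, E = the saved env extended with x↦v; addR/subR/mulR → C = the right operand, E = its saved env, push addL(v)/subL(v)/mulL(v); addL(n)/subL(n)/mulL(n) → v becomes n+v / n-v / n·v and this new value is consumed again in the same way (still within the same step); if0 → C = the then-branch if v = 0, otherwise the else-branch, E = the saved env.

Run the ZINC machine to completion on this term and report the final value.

0. [C=((λp. ((λq. (if0 (p * -2) then 6 else 2)) ((λx. ((λq. 4) p)) p))) ((if0 0 then 3 else -2) - (6 * -1))) | E=∅ | A=∅ | R=∅]
1. [C=((if0 0 then 3 else -2) - (6 * -1)) | E=∅ | A=∅ | R=[app]]
2. [C=(if0 0 then 3 else -2) | E=∅ | A=∅ | R=[subR :: app]]
3. [C=0 | E=∅ | A=∅ | R=[if0 :: subR :: app]]
4. [C=3 | E=∅ | A=∅ | R=[subR :: app]]
5. [C=(6 * -1) | E=∅ | A=∅ | R=[subL(3) :: app]]
6. [C=6 | E=∅ | A=∅ | R=[mulR :: subL(3) :: app]]
7. [C=-1 | E=∅ | A=∅ | R=[mulL(6) :: subL(3) :: app]]
8. [C=(λp. ((λq. (if0 (p * -2) then 6 else 2)) ((λx. ((λq. 4) p)) p))) | E=∅ | A=[9] | R=∅]
9. [C=((λq. (if0 (p * -2) then 6 else 2)) ((λx. ((λq. 4) p)) p)) | E={p↦9} | A=∅ | R=∅]
10. [C=((λx. ((λq. 4) p)) p) | E={p↦9} | A=∅ | R=[app]]
11. [C=p | E={p↦9} | A=∅ | R=[app :: app]]
12. [C=(λx. ((λq. 4) p)) | E={p↦9} | A=[9] | R=[app]]
13. [C=((λq. 4) p) | E={x↦9, p↦9} | A=∅ | R=[app]]
14. [C=p | E={x↦9, p↦9} | A=∅ | R=[app :: app]]
15. [C=(λq. 4) | E={x↦9, p↦9} | A=[9] | R=[app]]
16. [C=4 | E={q↦9, x↦9, p↦9} | A=∅ | R=[app]]
17. [C=(λq. (if0 (p * -2) then 6 else 2)) | E={p↦9} | A=[4] | R=∅]
18. [C=(if0 (p * -2) then 6 else 2) | E={q↦4, p↦9} | A=∅ | R=∅]
19. [C=(p * -2) | E={q↦4, p↦9} | A=∅ | R=[if0]]
20. [C=p | E={q↦4, p↦9} | A=∅ | R=[mulR :: if0]]
21. [C=-2 | E={q↦4, p↦9} | A=∅ | R=[mulL(9) :: if0]]
22. [C=2 | E={q↦4, p↦9} | A=∅ | R=∅]
→ final value 2

Answer: 2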